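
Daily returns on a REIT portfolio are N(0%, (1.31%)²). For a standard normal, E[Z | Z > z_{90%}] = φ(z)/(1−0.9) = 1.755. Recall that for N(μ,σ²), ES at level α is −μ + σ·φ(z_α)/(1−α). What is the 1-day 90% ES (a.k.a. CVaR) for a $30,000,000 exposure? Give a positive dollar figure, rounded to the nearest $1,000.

ES = 1.31% × 1.755 = 2.299%.
On $30,000,000: 0.02299 × $30,000,000 = $689,700.

$690,000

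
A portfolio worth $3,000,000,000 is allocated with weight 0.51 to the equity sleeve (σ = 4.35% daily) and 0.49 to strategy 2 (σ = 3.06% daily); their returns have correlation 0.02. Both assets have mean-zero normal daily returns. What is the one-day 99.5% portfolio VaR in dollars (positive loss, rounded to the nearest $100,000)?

$208,800,000

σ_p² = 0.51²·4.35² + 0.49²·3.06² + 2·0.02·0.51·0.49·4.35·3.06 = 7.3030 (%²).
σ_p = √7.3030 = 2.702%.
At 99.5%, z = 2.576.
VaR = 2.576 × 2.702% = 6.960%; on $3,000,000,000 that is $208,800,000.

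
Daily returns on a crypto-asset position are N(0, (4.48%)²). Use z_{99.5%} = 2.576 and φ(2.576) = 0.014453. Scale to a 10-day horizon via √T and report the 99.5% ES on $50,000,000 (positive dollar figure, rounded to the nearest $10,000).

$20,480,000

σ_{10d} = 4.48% × √10 = 14.167%.
ES multiplier = φ(z)/(1−α) = 0.014453/0.005 = 2.891.
ES = 14.167% × 2.891 = 40.957%; on $50,000,000: $20,478,500.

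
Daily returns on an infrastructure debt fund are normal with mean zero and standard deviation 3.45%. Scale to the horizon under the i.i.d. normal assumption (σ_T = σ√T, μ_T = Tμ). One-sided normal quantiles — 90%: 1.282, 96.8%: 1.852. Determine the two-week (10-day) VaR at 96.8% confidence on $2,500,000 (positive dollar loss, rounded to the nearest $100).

σ_{10d} = 3.45% × √10 = 10.910%.
VaR = 1.852 × 10.910% = 20.205%.
On $2,500,000: 0.20205 × $2,500,000 = $505,125.

$505,100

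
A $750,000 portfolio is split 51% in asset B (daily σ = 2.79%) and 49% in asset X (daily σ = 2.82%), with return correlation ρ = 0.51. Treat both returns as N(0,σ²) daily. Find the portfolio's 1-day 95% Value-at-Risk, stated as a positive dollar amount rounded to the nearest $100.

$30,100

σ_p² = 0.51²·2.79² + 0.49²·2.82² + 2·0.51·0.51·0.49·2.79·2.82 = 5.9395 (%²).
σ_p = √5.9395 = 2.437%.
At 95%, z = 1.645.
VaR = 1.645 × 2.437% = 4.009%; on $750,000 that is $30,068.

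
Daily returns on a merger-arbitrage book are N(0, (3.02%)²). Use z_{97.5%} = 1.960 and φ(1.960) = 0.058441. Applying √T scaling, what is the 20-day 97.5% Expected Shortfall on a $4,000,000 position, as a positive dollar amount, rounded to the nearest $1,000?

$1,263,000

σ_{20d} = 3.02% × √20 = 13.506%.
ES multiplier = φ(z)/(1−α) = 0.058441/0.025 = 2.338.
ES = 13.506% × 2.338 = 31.577%; on $4,000,000: $1,263,080.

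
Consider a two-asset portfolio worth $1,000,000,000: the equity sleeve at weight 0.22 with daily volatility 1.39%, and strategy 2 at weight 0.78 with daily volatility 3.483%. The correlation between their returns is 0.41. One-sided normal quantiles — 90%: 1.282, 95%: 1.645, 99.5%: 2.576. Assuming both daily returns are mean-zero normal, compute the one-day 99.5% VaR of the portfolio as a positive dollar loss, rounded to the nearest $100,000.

$73,600,000

σ_p² = 0.22²·1.39² + 0.78²·3.483² + 2·0.41·0.22·0.78·1.39·3.483 = 8.1554 (%²).
σ_p = √8.1554 = 2.856%.
VaR = 2.576 × 2.856% = 7.357%; on $1,000,000,000 that is $73,570,000.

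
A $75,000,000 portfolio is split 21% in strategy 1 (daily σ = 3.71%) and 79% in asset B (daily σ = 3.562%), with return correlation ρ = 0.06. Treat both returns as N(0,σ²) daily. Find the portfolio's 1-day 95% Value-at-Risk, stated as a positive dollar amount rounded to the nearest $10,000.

σ_p² = 0.21²·3.71² + 0.79²·3.562² + 2·0.06·0.21·0.79·3.71·3.562 = 8.7886 (%²).
σ_p = √8.7886 = 2.965%.
At 95%, z = 1.645.
VaR = 1.645 × 2.965% = 4.877%; on $75,000,000 that is $3,657,750.

$3,660,000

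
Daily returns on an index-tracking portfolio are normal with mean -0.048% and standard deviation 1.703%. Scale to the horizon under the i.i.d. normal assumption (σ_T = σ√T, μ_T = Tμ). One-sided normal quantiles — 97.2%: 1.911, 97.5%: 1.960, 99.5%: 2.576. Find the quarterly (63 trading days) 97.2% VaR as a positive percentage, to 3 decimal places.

σ_{63d} = 1.703% × √63 = 13.517%; μ_{63d} = 63 × -0.048% = -3.024%.
VaR = −(-3.024%) + 1.911 × 13.517% = 28.855%.

28.855%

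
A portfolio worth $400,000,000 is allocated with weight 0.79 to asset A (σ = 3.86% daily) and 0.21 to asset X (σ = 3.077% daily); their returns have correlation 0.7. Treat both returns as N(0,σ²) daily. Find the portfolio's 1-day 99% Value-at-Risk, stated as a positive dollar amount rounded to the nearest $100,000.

$32,900,000

σ_p² = 0.79²·3.86² + 0.21²·3.077² + 2·0.7·0.79·0.21·3.86·3.077 = 12.4750 (%²).
σ_p = √12.4750 = 3.532%.
At 99%, z = 2.326.
VaR = 2.326 × 3.532% = 8.215%; on $400,000,000 that is $32,860,000.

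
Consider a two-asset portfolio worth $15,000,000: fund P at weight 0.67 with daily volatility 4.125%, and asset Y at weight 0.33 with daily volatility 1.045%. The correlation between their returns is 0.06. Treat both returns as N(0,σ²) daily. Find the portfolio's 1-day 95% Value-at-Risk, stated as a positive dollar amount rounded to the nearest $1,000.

$692,000

σ_p² = 0.67²·4.125² + 0.33²·1.045² + 2·0.06·0.67·0.33·4.125·1.045 = 7.8716 (%²).
σ_p = √7.8716 = 2.806%.
At 95%, z = 1.645.
VaR = 1.645 × 2.806% = 4.616%; on $15,000,000 that is $692,400.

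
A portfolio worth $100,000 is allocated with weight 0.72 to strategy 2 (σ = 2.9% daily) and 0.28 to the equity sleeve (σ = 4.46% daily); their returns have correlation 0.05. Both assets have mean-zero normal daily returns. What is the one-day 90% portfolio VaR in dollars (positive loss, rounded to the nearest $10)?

$3,190

σ_p² = 0.72²·2.9² + 0.28²·4.46² + 2·0.05·0.72·0.28·2.9·4.46 = 6.1800 (%²).
σ_p = √6.1800 = 2.486%.
At 90%, z = 1.282.
VaR = 1.282 × 2.486% = 3.187%; on $100,000 that is $3,187.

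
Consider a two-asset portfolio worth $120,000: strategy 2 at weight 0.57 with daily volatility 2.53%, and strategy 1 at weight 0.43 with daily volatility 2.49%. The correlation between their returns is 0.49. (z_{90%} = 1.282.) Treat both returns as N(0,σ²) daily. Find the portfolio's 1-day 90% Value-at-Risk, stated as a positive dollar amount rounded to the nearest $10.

σ_p² = 0.57²·2.53² + 0.43²·2.49² + 2·0.49·0.57·0.43·2.53·2.49 = 4.7392 (%²).
σ_p = √4.7392 = 2.177%.
VaR = 1.282 × 2.177% = 2.791%; on $120,000 that is $3,349.

$3,350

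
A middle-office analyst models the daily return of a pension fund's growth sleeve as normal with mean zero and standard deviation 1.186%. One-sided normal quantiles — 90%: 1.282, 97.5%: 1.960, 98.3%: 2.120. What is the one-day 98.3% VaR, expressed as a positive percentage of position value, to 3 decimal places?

2.514%

VaR = z·σ = 2.120 × 1.186% = 2.514%.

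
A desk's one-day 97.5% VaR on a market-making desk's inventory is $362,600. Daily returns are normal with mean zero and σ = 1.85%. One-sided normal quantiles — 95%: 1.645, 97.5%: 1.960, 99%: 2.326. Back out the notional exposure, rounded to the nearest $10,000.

VaR as a fraction of value: z·σ = 1.960 × 1.85% = 3.626%.
Position = $362,600 / 0.03626 = $10,000,000.

$10,000,000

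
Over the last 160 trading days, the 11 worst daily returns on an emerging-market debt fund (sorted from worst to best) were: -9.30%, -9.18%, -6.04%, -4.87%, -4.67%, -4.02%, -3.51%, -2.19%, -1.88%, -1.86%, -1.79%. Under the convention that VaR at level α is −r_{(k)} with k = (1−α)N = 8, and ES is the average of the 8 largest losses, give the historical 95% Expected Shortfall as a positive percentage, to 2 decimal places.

5.47%

The 8 worst returns sum to -43.78%.
ES = −(-43.78%) / 8 = 5.4725% ≈ 5.47%.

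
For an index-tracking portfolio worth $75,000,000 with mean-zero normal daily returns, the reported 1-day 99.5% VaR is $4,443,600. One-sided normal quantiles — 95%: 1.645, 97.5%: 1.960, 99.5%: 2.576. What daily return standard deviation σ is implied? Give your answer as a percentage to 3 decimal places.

2.300%

VaR as a fraction: $4,443,600 / $75,000,000 = 5.925%.
σ = VaR / z = 5.925% / 2.576 = 2.300%.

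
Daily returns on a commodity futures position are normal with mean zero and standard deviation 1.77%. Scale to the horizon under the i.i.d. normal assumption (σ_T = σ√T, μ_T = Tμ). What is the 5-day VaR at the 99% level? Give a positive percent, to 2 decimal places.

9.21%

At 99%, z = 2.326.
σ_{5d} = 1.77% × √5 = 3.958%.
VaR = 2.326 × 3.958% = 9.206%.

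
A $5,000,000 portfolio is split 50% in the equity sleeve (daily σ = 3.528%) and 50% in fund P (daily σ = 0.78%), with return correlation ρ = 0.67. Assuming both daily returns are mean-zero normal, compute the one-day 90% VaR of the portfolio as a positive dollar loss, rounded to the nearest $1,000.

σ_p² = 0.5²·3.528² + 0.5²·0.78² + 2·0.67·0.5·0.5·3.528·0.78 = 4.1857 (%²).
σ_p = √4.1857 = 2.046%.
At 90%, z = 1.282.
VaR = 1.282 × 2.046% = 2.623%; on $5,000,000 that is $131,150.

$131,000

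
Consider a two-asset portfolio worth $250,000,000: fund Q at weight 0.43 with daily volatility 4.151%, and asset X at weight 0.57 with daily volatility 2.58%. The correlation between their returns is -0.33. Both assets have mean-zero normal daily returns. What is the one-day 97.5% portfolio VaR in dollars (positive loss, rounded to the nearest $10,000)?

σ_p² = 0.43²·4.151² + 0.57²·2.58² + 2·-0.33·0.43·0.57·4.151·2.58 = 3.6162 (%²).
σ_p = √3.6162 = 1.902%.
At 97.5%, z = 1.960.
VaR = 1.960 × 1.902% = 3.728%; on $250,000,000 that is $9,320,000.

$9,320,000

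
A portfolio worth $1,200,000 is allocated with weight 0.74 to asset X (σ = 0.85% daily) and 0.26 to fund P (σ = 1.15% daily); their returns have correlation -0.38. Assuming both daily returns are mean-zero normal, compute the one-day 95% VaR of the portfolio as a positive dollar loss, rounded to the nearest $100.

σ_p² = 0.74²·0.85² + 0.26²·1.15² + 2·-0.38·0.74·0.26·0.85·1.15 = 0.3421 (%²).
σ_p = √0.3421 = 0.585%.
At 95%, z = 1.645.
VaR = 1.645 × 0.585% = 0.962%; on $1,200,000 that is $11,544.

$11,500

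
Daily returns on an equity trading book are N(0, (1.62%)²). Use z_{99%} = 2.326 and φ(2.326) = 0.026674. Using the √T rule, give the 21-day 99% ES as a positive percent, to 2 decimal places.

19.80%

σ_{21d} = 1.62% × √21 = 7.424%.
ES multiplier = φ(z)/(1−α) = 0.026674/0.01 = 2.667.
ES = 7.424% × 2.667 = 19.800%.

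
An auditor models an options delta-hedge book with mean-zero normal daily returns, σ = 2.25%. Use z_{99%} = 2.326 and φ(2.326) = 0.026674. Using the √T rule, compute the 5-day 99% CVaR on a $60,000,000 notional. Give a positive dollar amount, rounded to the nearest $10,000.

$8,050,000

σ_{5d} = 2.25% × √5 = 5.031%.
ES multiplier = φ(z)/(1−α) = 0.026674/0.01 = 2.667.
ES = 5.031% × 2.667 = 13.418%; on $60,000,000: $8,050,800.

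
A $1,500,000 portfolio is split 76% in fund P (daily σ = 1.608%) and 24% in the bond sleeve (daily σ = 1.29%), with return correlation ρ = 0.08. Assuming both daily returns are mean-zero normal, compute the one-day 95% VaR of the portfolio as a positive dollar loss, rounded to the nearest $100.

$31,700

σ_p² = 0.76²·1.608² + 0.24²·1.29² + 2·0.08·0.76·0.24·1.608·1.29 = 1.6499 (%²).
σ_p = √1.6499 = 1.284%.
At 95%, z = 1.645.
VaR = 1.645 × 1.284% = 2.112%; on $1,500,000 that is $31,680.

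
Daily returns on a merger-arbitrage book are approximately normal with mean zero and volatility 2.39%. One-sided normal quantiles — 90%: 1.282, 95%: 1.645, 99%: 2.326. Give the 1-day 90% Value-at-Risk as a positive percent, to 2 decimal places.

VaR = z·σ = 1.282 × 2.39% = 3.064%.

3.06%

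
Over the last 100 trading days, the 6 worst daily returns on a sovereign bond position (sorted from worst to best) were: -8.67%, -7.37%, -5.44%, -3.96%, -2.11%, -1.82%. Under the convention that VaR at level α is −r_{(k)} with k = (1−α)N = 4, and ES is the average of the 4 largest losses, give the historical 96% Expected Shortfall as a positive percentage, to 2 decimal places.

6.36%

The 4 worst returns sum to -25.44%.
ES = −(-25.44%) / 4 = 6.36%.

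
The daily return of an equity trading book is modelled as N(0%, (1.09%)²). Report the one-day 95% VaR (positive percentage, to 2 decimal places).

1.79%

At 95% one-sided, z = 1.645.
VaR = z·σ = 1.645 × 1.09% = 1.793%.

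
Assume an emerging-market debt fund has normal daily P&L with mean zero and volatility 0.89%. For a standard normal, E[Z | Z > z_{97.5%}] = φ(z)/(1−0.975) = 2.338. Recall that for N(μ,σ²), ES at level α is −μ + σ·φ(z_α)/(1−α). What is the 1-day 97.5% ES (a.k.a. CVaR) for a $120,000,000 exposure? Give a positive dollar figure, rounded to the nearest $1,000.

$2,497,000

ES = 0.89% × 2.338 = 2.081%.
On $120,000,000: 0.02081 × $120,000,000 = $2,497,200.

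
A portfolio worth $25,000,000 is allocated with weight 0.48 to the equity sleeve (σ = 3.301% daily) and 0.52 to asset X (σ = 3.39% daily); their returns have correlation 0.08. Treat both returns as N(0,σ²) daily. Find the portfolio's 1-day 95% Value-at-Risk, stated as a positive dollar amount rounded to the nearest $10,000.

σ_p² = 0.48²·3.301² + 0.52²·3.39² + 2·0.08·0.48·0.52·3.301·3.39 = 6.0649 (%²).
σ_p = √6.0649 = 2.463%.
At 95%, z = 1.645.
VaR = 1.645 × 2.463% = 4.052%; on $25,000,000 that is $1,013,000.

$1,010,000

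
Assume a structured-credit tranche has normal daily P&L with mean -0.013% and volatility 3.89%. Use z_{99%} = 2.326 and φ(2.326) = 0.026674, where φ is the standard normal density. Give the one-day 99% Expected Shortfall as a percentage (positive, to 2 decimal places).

10.39%

Tail multiplier: φ(z)/(1−α) = 0.026674 / 0.01 = 2.667.
ES = −(-0.013%) + 3.89% × 2.667 = 10.388%.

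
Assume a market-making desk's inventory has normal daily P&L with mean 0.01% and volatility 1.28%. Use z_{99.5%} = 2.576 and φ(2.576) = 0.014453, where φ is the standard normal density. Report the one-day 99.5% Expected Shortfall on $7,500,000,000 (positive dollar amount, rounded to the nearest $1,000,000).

Tail multiplier: φ(z)/(1−α) = 0.014453 / 0.005 = 2.891.
ES = −(0.01%) + 1.28% × 2.891 = 3.690%.
On $7,500,000,000: 0.03690 × $7,500,000,000 = $276,750,000.

$277,000,000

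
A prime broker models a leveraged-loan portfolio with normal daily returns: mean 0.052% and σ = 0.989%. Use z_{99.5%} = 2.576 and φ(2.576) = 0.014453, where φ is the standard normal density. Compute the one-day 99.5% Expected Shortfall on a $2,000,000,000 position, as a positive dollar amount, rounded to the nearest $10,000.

$56,140,000

Tail multiplier: φ(z)/(1−α) = 0.014453 / 0.005 = 2.891.
ES = −(0.052%) + 0.989% × 2.891 = 2.807%.
On $2,000,000,000: 0.02807 × $2,000,000,000 = $56,140,000.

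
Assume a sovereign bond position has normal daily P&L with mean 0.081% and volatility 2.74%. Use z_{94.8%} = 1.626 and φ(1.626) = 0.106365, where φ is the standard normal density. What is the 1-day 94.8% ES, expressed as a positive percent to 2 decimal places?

5.52%

Tail multiplier: φ(z)/(1−α) = 0.106365 / 0.052 = 2.045.
ES = −(0.081%) + 2.74% × 2.045 = 5.522%.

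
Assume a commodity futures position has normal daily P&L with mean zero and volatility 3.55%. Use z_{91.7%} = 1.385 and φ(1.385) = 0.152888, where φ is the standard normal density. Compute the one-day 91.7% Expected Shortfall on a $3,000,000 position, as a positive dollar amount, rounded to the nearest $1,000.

Tail multiplier: φ(z)/(1−α) = 0.152888 / 0.083 = 1.842.
ES = 3.55% × 1.842 = 6.539%.
On $3,000,000: 0.06539 × $3,000,000 = $196,170.

$196,000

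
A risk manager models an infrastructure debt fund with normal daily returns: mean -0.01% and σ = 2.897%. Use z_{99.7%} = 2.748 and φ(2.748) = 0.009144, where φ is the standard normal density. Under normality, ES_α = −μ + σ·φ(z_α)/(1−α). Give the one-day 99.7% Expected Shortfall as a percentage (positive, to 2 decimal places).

8.84%

Tail multiplier: φ(z)/(1−α) = 0.009144 / 0.003 = 3.048.
ES = −(-0.01%) + 2.897% × 3.048 = 8.840%.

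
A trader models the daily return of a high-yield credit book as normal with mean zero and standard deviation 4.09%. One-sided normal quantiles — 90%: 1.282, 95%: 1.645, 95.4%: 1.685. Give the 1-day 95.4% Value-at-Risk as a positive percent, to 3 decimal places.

6.892%

VaR = z·σ = 1.685 × 4.09% = 6.892%.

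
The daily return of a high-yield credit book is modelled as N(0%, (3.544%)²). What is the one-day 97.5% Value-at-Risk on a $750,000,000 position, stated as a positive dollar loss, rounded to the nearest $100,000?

$52,100,000

At 97.5% one-sided, z = 1.960.
VaR = z·σ = 1.960 × 3.544% = 6.946%.
On $750,000,000: 0.06946 × $750,000,000 = $52,095,000.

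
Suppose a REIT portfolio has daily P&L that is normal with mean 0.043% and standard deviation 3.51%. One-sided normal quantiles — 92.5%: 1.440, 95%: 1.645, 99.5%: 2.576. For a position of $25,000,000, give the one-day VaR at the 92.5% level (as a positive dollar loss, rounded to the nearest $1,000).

$1,253,000

VaR = −μ + z·σ = −(0.043%) + 1.440 × 3.51% = 5.011%.
On $25,000,000: 0.05011 × $25,000,000 = $1,252,750.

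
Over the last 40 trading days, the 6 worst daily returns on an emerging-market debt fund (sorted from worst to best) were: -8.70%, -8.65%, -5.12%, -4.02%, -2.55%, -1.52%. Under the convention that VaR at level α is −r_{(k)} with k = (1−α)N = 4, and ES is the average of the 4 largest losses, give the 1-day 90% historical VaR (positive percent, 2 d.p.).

4.02%

k = 4; the 4th lowest return is -4.02%, so VaR = 4.02%.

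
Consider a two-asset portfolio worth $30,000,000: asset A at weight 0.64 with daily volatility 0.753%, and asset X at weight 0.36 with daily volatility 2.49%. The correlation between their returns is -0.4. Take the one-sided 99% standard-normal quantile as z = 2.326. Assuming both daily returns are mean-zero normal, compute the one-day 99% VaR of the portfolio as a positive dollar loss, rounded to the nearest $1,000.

$580,000

σ_p² = 0.64²·0.753² + 0.36²·2.49² + 2·-0.4·0.64·0.36·0.753·2.49 = 0.6902 (%²).
σ_p = √0.6902 = 0.831%.
VaR = 2.326 × 0.831% = 1.933%; on $30,000,000 that is $579,900.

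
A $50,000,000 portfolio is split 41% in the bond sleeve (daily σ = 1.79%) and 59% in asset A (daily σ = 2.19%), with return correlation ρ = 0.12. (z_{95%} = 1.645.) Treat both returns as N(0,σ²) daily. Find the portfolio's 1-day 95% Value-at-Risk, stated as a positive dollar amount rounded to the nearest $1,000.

$1,284,000

σ_p² = 0.41²·1.79² + 0.59²·2.19² + 2·0.12·0.41·0.59·1.79·2.19 = 2.4357 (%²).
σ_p = √2.4357 = 1.561%.
VaR = 1.645 × 1.561% = 2.568%; on $50,000,000 that is $1,284,000.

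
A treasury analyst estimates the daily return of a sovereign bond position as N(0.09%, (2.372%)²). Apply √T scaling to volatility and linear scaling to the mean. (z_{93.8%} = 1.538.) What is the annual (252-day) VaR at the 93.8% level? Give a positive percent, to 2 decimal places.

σ_{252d} = 2.372% × √252 = 37.654%; μ_{252d} = 252 × 0.09% = 22.680%.
VaR = −(22.680%) + 1.538 × 37.654% = 35.232%.

35.23%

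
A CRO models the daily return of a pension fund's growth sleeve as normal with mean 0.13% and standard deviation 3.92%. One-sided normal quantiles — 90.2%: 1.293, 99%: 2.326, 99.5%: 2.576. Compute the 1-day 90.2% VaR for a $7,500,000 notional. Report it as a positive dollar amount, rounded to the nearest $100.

$370,400

VaR = −μ + z·σ = −(0.13%) + 1.293 × 3.92% = 4.939%.
On $7,500,000: 0.04939 × $7,500,000 = $370,425.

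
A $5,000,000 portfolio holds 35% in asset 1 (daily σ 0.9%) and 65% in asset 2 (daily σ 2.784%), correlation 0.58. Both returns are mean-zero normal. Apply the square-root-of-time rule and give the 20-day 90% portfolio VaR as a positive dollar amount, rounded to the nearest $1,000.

σ_p = √(0.35²·0.9² + 0.65²·2.784² + 2·0.58·0.35·0.65·0.9·2.784) = 2.009%.
σ_{20d} = 2.009% × √20 = 8.985%.
z(90%) = 1.282.
VaR = 1.282 × 8.985% = 11.519%; on $5,000,000 that is $575,950.

$576,000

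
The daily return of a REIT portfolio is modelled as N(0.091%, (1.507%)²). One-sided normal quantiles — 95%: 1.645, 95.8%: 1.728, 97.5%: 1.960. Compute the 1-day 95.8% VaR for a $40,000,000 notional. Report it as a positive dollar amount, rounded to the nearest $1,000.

$1,005,000

VaR = −μ + z·σ = −(0.091%) + 1.728 × 1.507% = 2.513%.
On $40,000,000: 0.02513 × $40,000,000 = $1,005,200.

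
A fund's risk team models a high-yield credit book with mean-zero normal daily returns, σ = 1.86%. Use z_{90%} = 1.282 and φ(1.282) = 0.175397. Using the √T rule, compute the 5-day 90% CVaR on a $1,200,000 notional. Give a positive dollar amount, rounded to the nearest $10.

$87,540

σ_{5d} = 1.86% × √5 = 4.159%.
ES multiplier = φ(z)/(1−α) = 0.175397/0.1 = 1.754.
ES = 4.159% × 1.754 = 7.295%; on $1,200,000: $87,540.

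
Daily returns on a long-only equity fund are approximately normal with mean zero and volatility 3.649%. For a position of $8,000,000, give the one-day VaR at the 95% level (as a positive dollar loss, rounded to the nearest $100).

At 95% one-sided, z = 1.645.
VaR = z·σ = 1.645 × 3.649% = 6.003%.
On $8,000,000: 0.06003 × $8,000,000 = $480,240.

$480,200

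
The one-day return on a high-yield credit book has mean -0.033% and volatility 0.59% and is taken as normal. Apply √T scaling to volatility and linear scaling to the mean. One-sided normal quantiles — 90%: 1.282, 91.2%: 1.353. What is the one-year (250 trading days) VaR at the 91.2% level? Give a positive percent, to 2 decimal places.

σ_{250d} = 0.59% × √250 = 9.329%; μ_{250d} = 250 × -0.033% = -8.250%.
VaR = −(-8.250%) + 1.353 × 9.329% = 20.872%.

20.87%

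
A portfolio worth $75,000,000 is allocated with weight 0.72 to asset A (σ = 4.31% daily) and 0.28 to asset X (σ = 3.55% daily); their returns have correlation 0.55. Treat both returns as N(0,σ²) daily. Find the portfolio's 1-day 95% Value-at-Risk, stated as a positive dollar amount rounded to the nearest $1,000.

σ_p² = 0.72²·4.31² + 0.28²·3.55² + 2·0.55·0.72·0.28·4.31·3.55 = 14.0109 (%²).
σ_p = √14.0109 = 3.743%.
At 95%, z = 1.645.
VaR = 1.645 × 3.743% = 6.157%; on $75,000,000 that is $4,617,750.

$4,618,000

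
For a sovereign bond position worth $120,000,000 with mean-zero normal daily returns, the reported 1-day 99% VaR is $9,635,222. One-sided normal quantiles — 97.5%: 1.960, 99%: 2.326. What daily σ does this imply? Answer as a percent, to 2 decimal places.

3.45%

VaR as a fraction: $9,635,222 / $120,000,000 = 8.029%.
σ = VaR / z = 8.029% / 2.326 = 3.452%.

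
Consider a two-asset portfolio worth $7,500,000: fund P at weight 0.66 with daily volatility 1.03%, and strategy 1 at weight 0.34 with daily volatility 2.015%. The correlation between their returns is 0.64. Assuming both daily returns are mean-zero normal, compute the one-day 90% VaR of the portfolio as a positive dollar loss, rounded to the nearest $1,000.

$119,000

σ_p² = 0.66²·1.03² + 0.34²·2.015² + 2·0.64·0.66·0.34·1.03·2.015 = 1.5276 (%²).
σ_p = √1.5276 = 1.236%.
At 90%, z = 1.282.
VaR = 1.282 × 1.236% = 1.585%; on $7,500,000 that is $118,875.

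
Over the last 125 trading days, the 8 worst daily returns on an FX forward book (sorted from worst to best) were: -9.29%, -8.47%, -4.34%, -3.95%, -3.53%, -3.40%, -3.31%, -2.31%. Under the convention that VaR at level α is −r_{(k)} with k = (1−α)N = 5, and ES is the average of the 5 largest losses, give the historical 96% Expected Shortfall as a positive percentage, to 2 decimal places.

5.92%

The 5 worst returns sum to -29.58%.
ES = −(-29.58%) / 5 = 5.916% ≈ 5.92%.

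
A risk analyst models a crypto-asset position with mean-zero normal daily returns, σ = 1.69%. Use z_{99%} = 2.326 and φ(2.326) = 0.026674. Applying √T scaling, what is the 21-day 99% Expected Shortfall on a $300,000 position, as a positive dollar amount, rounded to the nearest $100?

$62,000

σ_{21d} = 1.69% × √21 = 7.745%.
ES multiplier = φ(z)/(1−α) = 0.026674/0.01 = 2.667.
ES = 7.745% × 2.667 = 20.656%; on $300,000: $61,968.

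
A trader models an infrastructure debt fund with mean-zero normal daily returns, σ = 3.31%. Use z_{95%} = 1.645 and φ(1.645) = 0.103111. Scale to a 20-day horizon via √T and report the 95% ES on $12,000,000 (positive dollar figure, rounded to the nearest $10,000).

σ_{20d} = 3.31% × √20 = 14.803%.
ES multiplier = φ(z)/(1−α) = 0.103111/0.05 = 2.062.
ES = 14.803% × 2.062 = 30.524%; on $12,000,000: $3,662,880.

$3,660,000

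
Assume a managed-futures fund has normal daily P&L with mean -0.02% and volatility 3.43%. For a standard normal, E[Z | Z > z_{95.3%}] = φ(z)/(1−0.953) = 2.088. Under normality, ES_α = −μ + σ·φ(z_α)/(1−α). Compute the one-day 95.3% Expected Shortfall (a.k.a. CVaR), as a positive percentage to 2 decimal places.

7.18%

ES = −(-0.02%) + 3.43% × 2.088 = 7.182%.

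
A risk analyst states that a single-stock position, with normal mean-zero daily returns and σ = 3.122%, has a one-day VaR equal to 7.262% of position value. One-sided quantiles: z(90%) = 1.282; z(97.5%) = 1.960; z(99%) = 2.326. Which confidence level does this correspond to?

99%

Implied z = VaR/σ = 7.262 / 3.122 = 2.326.
This matches z(99%) = 2.326.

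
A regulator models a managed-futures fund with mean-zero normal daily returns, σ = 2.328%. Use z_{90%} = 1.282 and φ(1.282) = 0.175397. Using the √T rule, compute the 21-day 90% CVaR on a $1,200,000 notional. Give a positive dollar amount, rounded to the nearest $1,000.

$225,000

σ_{21d} = 2.328% × √21 = 10.668%.
ES multiplier = φ(z)/(1−α) = 0.175397/0.1 = 1.754.
ES = 10.668% × 1.754 = 18.712%; on $1,200,000: $224,544.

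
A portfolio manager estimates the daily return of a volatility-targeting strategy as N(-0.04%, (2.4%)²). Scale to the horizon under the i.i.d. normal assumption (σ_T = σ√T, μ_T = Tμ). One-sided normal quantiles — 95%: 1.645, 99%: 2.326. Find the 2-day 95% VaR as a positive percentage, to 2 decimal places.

σ_{2d} = 2.4% × √2 = 3.394%; μ_{2d} = 2 × -0.04% = -0.080%.
VaR = −(-0.080%) + 1.645 × 3.394% = 5.663%.

5.66%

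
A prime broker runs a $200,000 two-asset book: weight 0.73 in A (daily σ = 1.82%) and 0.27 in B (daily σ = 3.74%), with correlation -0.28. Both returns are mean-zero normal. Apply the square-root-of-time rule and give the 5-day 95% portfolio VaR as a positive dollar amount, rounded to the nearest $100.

$10,500

σ_p = √(0.73²·1.82² + 0.27²·3.74² + 2·-0.28·0.73·0.27·1.82·3.74) = 1.426%.
σ_{5d} = 1.426% × √5 = 3.189%.
z(95%) = 1.645.
VaR = 1.645 × 3.189% = 5.246%; on $200,000 that is $10,492.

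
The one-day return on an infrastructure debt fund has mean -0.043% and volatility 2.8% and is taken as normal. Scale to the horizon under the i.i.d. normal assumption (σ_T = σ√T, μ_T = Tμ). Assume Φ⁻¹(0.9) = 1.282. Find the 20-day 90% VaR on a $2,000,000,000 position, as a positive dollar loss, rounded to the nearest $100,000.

$338,300,000

σ_{20d} = 2.8% × √20 = 12.522%; μ_{20d} = 20 × -0.043% = -0.860%.
VaR = −(-0.860%) + 1.282 × 12.522% = 16.913%.
On $2,000,000,000: 0.16913 × $2,000,000,000 = $338,260,000.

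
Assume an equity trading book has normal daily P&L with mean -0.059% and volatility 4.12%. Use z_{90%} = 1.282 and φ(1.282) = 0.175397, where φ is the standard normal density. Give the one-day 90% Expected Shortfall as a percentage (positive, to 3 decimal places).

7.285%

Tail multiplier: φ(z)/(1−α) = 0.175397 / 0.1 = 1.754.
ES = −(-0.059%) + 4.12% × 1.754 = 7.285%.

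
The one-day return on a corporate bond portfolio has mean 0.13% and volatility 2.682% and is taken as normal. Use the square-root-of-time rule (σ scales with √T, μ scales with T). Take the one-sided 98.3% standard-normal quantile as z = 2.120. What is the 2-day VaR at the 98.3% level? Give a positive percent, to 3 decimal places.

7.781%

σ_{2d} = 2.682% × √2 = 3.793%; μ_{2d} = 2 × 0.13% = 0.260%.
VaR = −(0.260%) + 2.120 × 3.793% = 7.781%.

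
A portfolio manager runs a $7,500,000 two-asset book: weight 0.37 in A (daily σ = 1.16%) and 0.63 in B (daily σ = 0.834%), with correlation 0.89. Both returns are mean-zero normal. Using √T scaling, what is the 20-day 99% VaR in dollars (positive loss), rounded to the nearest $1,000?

$724,000

σ_p = √(0.37²·1.16² + 0.63²·0.834² + 2·0.89·0.37·0.63·1.16·0.834) = 0.928%.
σ_{20d} = 0.928% × √20 = 4.150%.
z(99%) = 2.326.
VaR = 2.326 × 4.150% = 9.653%; on $7,500,000 that is $723,975.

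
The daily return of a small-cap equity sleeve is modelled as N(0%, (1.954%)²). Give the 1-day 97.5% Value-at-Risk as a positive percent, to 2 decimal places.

3.83%

At 97.5% one-sided, z = 1.960.
VaR = z·σ = 1.960 × 1.954% = 3.830%.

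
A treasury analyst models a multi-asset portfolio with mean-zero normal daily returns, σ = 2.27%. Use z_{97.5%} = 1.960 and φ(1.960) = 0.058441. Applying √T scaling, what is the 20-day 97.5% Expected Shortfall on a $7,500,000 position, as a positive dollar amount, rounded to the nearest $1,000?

σ_{20d} = 2.27% × √20 = 10.152%.
ES multiplier = φ(z)/(1−α) = 0.058441/0.025 = 2.338.
ES = 10.152% × 2.338 = 23.735%; on $7,500,000: $1,780,125.

$1,780,000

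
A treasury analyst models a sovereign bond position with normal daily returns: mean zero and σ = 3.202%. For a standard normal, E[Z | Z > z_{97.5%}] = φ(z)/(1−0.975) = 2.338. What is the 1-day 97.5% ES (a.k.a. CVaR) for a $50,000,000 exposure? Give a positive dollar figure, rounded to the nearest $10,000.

$3,740,000

ES = 3.202% × 2.338 = 7.486%.
On $50,000,000: 0.07486 × $50,000,000 = $3,743,000.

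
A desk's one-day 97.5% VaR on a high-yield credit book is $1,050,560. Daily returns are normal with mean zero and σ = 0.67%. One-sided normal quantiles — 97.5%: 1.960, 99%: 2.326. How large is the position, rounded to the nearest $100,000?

$80,000,000

VaR as a fraction of value: z·σ = 1.960 × 0.67% = 1.3132%.
Position = $1,050,560 / 0.013132 = $80,000,000.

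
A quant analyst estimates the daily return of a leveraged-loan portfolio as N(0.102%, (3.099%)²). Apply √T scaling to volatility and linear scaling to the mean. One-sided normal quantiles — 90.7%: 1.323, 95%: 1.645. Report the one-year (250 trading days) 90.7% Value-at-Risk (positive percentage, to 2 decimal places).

σ_{250d} = 3.099% × √250 = 48.999%; μ_{250d} = 250 × 0.102% = 25.500%.
VaR = −(25.500%) + 1.323 × 48.999% = 39.326%.

39.33%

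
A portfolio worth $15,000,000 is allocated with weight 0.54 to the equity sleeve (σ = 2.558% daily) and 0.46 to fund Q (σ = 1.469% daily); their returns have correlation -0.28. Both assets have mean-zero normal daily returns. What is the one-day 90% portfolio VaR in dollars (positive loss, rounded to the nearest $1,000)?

$261,000

σ_p² = 0.54²·2.558² + 0.46²·1.469² + 2·-0.28·0.54·0.46·2.558·1.469 = 1.8420 (%²).
σ_p = √1.8420 = 1.357%.
At 90%, z = 1.282.
VaR = 1.282 × 1.357% = 1.740%; on $15,000,000 that is $261,000.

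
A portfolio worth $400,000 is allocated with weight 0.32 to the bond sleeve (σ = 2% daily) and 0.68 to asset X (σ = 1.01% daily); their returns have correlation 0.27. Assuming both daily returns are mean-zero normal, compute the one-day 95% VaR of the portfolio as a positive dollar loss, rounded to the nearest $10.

$6,960

σ_p² = 0.32²·2² + 0.68²·1.01² + 2·0.27·0.32·0.68·2·1.01 = 1.1187 (%²).
σ_p = √1.1187 = 1.058%.
At 95%, z = 1.645.
VaR = 1.645 × 1.058% = 1.740%; on $400,000 that is $6,960.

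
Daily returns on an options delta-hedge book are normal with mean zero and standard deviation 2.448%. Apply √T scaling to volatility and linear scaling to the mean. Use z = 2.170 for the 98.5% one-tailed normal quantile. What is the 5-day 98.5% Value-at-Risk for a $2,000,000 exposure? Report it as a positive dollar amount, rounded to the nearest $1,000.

$238,000

σ_{5d} = 2.448% × √5 = 5.474%.
VaR = 2.170 × 5.474% = 11.879%.
On $2,000,000: 0.11879 × $2,000,000 = $237,580.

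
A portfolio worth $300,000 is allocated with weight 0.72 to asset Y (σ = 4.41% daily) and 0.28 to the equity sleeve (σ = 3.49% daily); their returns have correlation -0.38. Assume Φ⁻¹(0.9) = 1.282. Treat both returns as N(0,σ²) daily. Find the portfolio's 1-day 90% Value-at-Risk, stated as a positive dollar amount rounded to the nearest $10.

$11,330

σ_p² = 0.72²·4.41² + 0.28²·3.49² + 2·-0.38·0.72·0.28·4.41·3.49 = 8.6787 (%²).
σ_p = √8.6787 = 2.946%.
VaR = 1.282 × 2.946% = 3.777%; on $300,000 that is $11,331.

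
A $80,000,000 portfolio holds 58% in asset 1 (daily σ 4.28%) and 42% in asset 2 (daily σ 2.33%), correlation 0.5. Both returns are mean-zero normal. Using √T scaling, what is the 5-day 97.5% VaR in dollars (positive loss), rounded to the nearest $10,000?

σ_p = √(0.58²·4.28² + 0.42²·2.33² + 2·0.5·0.58·0.42·4.28·2.33) = 3.090%.
σ_{5d} = 3.090% × √5 = 6.909%.
z(97.5%) = 1.960.
VaR = 1.960 × 6.909% = 13.542%; on $80,000,000 that is $10,833,600.

$10,830,000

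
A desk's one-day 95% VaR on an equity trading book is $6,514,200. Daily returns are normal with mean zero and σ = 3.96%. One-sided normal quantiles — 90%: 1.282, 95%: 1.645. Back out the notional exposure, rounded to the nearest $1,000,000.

$100,000,000

VaR as a fraction of value: z·σ = 1.645 × 3.96% = 6.5142%.
Position = $6,514,200 / 0.065142 = $100,000,000.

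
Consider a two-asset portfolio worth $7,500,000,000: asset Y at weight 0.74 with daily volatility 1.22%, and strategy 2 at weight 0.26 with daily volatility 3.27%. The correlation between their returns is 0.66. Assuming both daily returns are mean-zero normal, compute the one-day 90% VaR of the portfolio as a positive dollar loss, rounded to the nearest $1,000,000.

σ_p² = 0.74²·1.22² + 0.26²·3.27² + 2·0.66·0.74·0.26·1.22·3.27 = 2.5511 (%²).
σ_p = √2.5511 = 1.597%.
At 90%, z = 1.282.
VaR = 1.282 × 1.597% = 2.047%; on $7,500,000,000 that is $153,525,000.

$154,000,000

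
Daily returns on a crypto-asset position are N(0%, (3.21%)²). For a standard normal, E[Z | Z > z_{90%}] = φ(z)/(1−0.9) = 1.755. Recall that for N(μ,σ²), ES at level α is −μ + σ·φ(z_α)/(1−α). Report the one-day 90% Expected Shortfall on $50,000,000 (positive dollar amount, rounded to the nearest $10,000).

$2,820,000

ES = 3.21% × 1.755 = 5.634%.
On $50,000,000: 0.05634 × $50,000,000 = $2,817,000.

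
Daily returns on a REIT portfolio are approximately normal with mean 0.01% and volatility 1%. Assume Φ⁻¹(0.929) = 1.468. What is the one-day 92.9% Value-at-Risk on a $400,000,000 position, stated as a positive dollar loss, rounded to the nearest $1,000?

VaR = −μ + z·σ = −(0.01%) + 1.468 × 1% = 1.458%.
On $400,000,000: 0.01458 × $400,000,000 = $5,832,000.

$5,832,000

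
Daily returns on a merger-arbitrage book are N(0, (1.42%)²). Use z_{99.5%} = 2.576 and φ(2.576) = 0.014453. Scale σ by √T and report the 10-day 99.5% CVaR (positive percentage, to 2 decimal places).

σ_{10d} = 1.42% × √10 = 4.490%.
ES multiplier = φ(z)/(1−α) = 0.014453/0.005 = 2.891.
ES = 4.490% × 2.891 = 12.981%.

12.98%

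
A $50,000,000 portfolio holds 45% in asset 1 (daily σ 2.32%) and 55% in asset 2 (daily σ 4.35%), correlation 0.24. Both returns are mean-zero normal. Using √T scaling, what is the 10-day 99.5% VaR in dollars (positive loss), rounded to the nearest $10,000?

σ_p = √(0.45²·2.32² + 0.55²·4.35² + 2·0.24·0.45·0.55·2.32·4.35) = 2.831%.
σ_{10d} = 2.831% × √10 = 8.952%.
z(99.5%) = 2.576.
VaR = 2.576 × 8.952% = 23.060%; on $50,000,000 that is $11,530,000.

$11,530,000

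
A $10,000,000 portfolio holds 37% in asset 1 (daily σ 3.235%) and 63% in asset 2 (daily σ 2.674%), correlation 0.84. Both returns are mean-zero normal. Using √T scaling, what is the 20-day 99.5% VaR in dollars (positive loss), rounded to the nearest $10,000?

$3,190,000

σ_p = √(0.37²·3.235² + 0.63²·2.674² + 2·0.84·0.37·0.63·3.235·2.674) = 2.767%.
σ_{20d} = 2.767% × √20 = 12.374%.
z(99.5%) = 2.576.
VaR = 2.576 × 12.374% = 31.875%; on $10,000,000 that is $3,187,500.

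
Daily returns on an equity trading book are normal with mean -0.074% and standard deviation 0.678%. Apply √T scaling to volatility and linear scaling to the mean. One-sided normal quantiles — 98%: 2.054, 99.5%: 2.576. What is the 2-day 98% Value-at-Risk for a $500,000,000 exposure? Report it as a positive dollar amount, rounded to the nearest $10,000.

$10,590,000

σ_{2d} = 0.678% × √2 = 0.959%; μ_{2d} = 2 × -0.074% = -0.148%.
VaR = −(-0.148%) + 2.054 × 0.959% = 2.118%.
On $500,000,000: 0.02118 × $500,000,000 = $10,590,000.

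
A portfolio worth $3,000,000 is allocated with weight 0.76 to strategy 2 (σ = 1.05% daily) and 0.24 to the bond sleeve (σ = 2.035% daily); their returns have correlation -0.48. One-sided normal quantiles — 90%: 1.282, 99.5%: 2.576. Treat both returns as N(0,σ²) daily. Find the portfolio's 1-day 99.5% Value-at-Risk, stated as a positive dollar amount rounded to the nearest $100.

σ_p² = 0.76²·1.05² + 0.24²·2.035² + 2·-0.48·0.76·0.24·1.05·2.035 = 0.5012 (%²).
σ_p = √0.5012 = 0.708%.
VaR = 2.576 × 0.708% = 1.824%; on $3,000,000 that is $54,720.

$54,700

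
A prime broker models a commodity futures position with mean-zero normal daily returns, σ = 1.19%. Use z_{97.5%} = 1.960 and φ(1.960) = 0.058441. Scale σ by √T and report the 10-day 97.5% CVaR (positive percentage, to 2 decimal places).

σ_{10d} = 1.19% × √10 = 3.763%.
ES multiplier = φ(z)/(1−α) = 0.058441/0.025 = 2.338.
ES = 3.763% × 2.338 = 8.798%.

8.80%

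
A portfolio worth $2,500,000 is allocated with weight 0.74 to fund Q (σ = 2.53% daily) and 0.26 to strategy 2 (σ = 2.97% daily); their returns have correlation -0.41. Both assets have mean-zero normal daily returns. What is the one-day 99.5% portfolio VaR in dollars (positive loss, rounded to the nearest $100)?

$110,000

σ_p² = 0.74²·2.53² + 0.26²·2.97² + 2·-0.41·0.74·0.26·2.53·2.97 = 2.9159 (%²).
σ_p = √2.9159 = 1.708%.
At 99.5%, z = 2.576.
VaR = 2.576 × 1.708% = 4.400%; on $2,500,000 that is $110,000.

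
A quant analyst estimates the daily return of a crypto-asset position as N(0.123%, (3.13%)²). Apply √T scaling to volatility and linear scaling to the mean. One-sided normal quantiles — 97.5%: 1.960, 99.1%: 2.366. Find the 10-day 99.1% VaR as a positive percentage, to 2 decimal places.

σ_{10d} = 3.13% × √10 = 9.898%; μ_{10d} = 10 × 0.123% = 1.230%.
VaR = −(1.230%) + 2.366 × 9.898% = 22.189%.

22.19%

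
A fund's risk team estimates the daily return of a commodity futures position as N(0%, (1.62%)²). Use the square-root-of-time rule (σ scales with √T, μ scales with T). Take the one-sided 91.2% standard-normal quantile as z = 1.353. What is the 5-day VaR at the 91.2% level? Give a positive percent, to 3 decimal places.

4.901%

σ_{5d} = 1.62% × √5 = 3.622%.
VaR = 1.353 × 3.622% = 4.901%.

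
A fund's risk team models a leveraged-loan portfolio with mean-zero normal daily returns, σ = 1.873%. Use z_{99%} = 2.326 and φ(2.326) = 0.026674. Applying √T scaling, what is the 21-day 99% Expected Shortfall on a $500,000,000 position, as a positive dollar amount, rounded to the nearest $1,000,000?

$114,000,000

σ_{21d} = 1.873% × √21 = 8.583%.
ES multiplier = φ(z)/(1−α) = 0.026674/0.01 = 2.667.
ES = 8.583% × 2.667 = 22.891%; on $500,000,000: $114,455,000.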